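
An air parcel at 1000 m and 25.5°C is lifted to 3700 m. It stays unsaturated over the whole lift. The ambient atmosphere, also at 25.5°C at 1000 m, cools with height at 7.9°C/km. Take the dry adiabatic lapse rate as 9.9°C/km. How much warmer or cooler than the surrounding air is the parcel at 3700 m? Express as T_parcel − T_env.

-5.4°C (parcel cooler than environment)

Parcel:
  1000 → 3700 m (dry, 9.9°C/km): ΔT = -9.9 × 2.7 = -26.73°C → T = -1.23°C
Environment:
  1000 → 3700 m (environment, 7.9°C/km): ΔT = -7.9 × 2.7 = -21.33°C → T = 4.17°C
T_parcel − T_env = -1.23 − 4.17 = -5.4°C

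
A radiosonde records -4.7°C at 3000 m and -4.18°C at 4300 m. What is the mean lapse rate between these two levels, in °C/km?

Γ = −ΔT/Δz = (-4.7 − (-4.18)) / (4300 − 3000) m
  = -0.52°C / 1.3 km = -0.4°C/km

-0.4°C/km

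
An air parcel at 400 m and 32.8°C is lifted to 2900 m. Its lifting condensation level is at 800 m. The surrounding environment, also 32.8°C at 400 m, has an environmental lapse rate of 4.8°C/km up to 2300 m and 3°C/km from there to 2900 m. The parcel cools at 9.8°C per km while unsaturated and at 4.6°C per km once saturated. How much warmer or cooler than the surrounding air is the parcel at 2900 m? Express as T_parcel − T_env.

Parcel:
  400–800 m, dry: Δz = 0.4 km ⇒ ΔT = -3.92°C; T = 28.88°C
  800–2900 m, saturated: Δz = 2.1 km ⇒ ΔT = -9.66°C; T = 19.22°C
Environment:
  400–2300 m, environment, lower layer: Δz = 1.9 km ⇒ ΔT = -9.12°C; T = 23.68°C
  2300–2900 m, environment, upper layer: Δz = 0.6 km ⇒ ΔT = -1.8°C; T = 21.88°C
T_parcel − T_env = 19.22 − 21.88 = -2.66°C

-2.66°C (parcel cooler than environment)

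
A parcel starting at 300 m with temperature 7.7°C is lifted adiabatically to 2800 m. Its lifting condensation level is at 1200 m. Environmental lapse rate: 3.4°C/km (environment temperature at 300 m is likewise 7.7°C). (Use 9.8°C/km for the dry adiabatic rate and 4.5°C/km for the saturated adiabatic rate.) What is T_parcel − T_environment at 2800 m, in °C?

Parcel:
  300 → 1200 m (dry, 9.8°C/km): ΔT = -9.8 × 0.9 = -8.82°C → T = -1.12°C
  1200 → 2800 m (saturated, 4.5°C/km): ΔT = -4.5 × 1.6 = -7.2°C → T = -8.32°C
Environment:
  300 → 2800 m (environment, 3.4°C/km): ΔT = -3.4 × 2.5 = -8.5°C → T = -0.8°C
T_parcel − T_env = -8.32 − (-0.8) = -7.52°C

-7.52°C (parcel cooler than environment)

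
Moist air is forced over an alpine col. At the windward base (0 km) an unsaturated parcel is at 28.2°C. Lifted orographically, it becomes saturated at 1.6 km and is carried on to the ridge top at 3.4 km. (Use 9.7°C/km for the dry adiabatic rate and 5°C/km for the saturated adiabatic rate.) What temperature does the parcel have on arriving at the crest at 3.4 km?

0 → 1600 m (dry, 9.7°C/km): ΔT = -9.7 × 1.6 = -15.52°C → T = 12.68°C
1600 → 3400 m (saturated, 5°C/km): ΔT = -5 × 1.8 = -9°C → T = 3.68°C

3.68°C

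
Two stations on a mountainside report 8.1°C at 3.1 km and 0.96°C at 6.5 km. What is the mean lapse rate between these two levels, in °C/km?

Γ = −ΔT/Δz = (8.1 − 0.96) / (6500 − 3100) m
  = 7.14°C / 3.4 km = 2.1°C/km

2.1°C/km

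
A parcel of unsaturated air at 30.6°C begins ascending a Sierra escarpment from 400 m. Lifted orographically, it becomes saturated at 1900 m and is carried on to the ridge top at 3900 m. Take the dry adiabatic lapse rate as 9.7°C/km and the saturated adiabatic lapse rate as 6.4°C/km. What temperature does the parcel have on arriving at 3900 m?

From 400 m to 1900 m (dry): cools by 9.7 × 1.5 = 14.55°C, giving 16.05°C.
From 1900 m to 3900 m (saturated): cools by 6.4 × 2 = 12.8°C, giving 3.25°C.

3.25°C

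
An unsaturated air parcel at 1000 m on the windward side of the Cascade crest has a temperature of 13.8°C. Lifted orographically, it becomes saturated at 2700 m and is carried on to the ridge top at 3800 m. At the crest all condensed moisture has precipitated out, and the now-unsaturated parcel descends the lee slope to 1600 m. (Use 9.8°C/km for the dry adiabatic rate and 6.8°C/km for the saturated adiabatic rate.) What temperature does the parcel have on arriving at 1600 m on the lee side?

1000–2700 m, dry: Δz = 1.7 km ⇒ ΔT = -16.66°C; T = -2.86°C
2700–3800 m, saturated: Δz = 1.1 km ⇒ ΔT = -7.48°C; T = -10.34°C
3800–1600 m, dry descent: Δz = 2.2 km ⇒ ΔT = +21.56°C; T = 11.22°C

11.22°C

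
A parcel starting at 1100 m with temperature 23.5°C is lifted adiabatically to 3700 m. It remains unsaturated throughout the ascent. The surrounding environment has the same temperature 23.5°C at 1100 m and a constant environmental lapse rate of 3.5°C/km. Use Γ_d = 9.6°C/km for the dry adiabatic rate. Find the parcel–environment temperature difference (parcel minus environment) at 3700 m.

-15.86°C (parcel cooler than environment)

Parcel:
  From 1100 m to 3700 m (dry): cools by 9.6 × 2.6 = 24.96°C, giving -1.46°C.
Environment:
  From 1100 m to 3700 m (environment): cools by 3.5 × 2.6 = 9.1°C, giving 14.4°C.
T_parcel − T_env = -1.46 − 14.4 = -15.86°C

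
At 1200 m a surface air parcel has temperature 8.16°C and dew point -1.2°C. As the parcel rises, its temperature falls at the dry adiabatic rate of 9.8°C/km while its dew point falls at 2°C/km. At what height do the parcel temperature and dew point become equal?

2400 m

T and T_d converge at 9.8 − 2 = 7.8°C per km
Height above start = (8.16 − (-1.2)) / 7.8 = 1.2 km
LCL altitude = 1200 m + 1200 m = 2400 m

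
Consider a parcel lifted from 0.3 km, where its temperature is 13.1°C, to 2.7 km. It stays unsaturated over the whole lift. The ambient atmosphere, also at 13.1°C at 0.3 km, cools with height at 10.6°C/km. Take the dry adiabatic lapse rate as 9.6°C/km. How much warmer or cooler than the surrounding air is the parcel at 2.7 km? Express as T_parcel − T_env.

Parcel:
  300 → 2700 m (dry, 9.6°C/km): ΔT = -9.6 × 2.4 = -23.04°C → T = -9.94°C
Environment:
  300 → 2700 m (environment, 10.6°C/km): ΔT = -10.6 × 2.4 = -25.44°C → T = -12.34°C
T_parcel − T_env = -9.94 − (-12.34) = +2.4°C

+2.4°C (parcel warmer than environment)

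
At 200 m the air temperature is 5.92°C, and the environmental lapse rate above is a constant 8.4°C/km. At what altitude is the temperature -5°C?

Height above start = (5.92 − (-5)) / 8.4 = 1.3 km
Altitude = 200 m + 1300 m = 1500 m

1500 m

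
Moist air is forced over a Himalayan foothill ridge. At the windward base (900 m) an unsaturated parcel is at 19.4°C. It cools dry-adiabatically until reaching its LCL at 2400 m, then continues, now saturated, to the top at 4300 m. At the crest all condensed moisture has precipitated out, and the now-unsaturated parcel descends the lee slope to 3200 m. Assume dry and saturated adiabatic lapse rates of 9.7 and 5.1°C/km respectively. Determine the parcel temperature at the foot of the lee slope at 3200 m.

900 → 2400 m (dry, 9.7°C/km): ΔT = -9.7 × 1.5 = -14.55°C → T = 4.85°C
2400 → 4300 m (saturated, 5.1°C/km): ΔT = -5.1 × 1.9 = -9.69°C → T = -4.84°C
4300 → 3200 m (dry descent, 9.7°C/km): ΔT = +9.7 × 1.1 = +10.67°C → T = 5.83°C

5.83°C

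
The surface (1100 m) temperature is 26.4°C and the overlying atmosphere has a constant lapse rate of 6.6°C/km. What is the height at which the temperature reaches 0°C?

Height above start = (26.4 − 0) / 6.6 = 4 km
Altitude = 1100 m + 4000 m = 5100 m

5100 m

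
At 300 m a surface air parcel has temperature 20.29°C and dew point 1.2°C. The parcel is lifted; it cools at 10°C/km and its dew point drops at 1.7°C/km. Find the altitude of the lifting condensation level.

2600 m

T and T_d converge at 10 − 1.7 = 8.3°C per km
Height above start = (20.29 − 1.2) / 8.3 = 2.3 km
LCL altitude = 300 m + 2300 m = 2600 m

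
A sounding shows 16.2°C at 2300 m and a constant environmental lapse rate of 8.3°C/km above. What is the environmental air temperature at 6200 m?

2300 → 6200 m (environmental, 8.3°C/km): ΔT = -8.3 × 3.9 = -32.37°C → T = -16.17°C

-16.17°C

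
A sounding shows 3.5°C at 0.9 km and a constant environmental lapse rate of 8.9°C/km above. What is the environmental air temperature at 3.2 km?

900 → 3200 m (environmental, 8.9°C/km): ΔT = -8.9 × 2.3 = -20.47°C → T = -16.97°C

-16.97°C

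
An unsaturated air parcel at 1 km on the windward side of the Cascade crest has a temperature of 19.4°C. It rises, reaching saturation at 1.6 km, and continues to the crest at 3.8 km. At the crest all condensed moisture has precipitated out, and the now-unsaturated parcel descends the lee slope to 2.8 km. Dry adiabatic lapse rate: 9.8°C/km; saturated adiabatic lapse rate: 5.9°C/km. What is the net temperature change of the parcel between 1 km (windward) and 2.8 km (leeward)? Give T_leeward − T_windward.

-9.06°C

From 1000 m to 1600 m (dry): cools by 9.8 × 0.6 = 5.88°C, giving 13.52°C.
From 1600 m to 3800 m (saturated): cools by 5.9 × 2.2 = 12.98°C, giving 0.54°C.
From 3800 m to 2800 m (dry descent): warms by 9.8 × 1 = 9.8°C, giving 10.34°C.
Net change vs windward start: 10.34 − 19.4 = -9.06°C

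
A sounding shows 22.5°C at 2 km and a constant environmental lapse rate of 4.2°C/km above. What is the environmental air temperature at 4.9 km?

10.32°C

From 2000 m to 4900 m (environmental): cools by 4.2 × 2.9 = 12.18°C, giving 10.32°C.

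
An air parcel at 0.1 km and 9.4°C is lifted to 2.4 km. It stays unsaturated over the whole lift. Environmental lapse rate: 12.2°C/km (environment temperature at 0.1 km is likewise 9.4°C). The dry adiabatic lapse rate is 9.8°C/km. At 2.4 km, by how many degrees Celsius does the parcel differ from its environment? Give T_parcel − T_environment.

+5.52°C (parcel warmer than environment)

Parcel:
  From 100 m to 2400 m (dry): cools by 9.8 × 2.3 = 22.54°C, giving -13.14°C.
Environment:
  From 100 m to 2400 m (environment): cools by 12.2 × 2.3 = 28.06°C, giving -18.66°C.
T_parcel − T_env = -13.14 − (-18.66) = +5.52°C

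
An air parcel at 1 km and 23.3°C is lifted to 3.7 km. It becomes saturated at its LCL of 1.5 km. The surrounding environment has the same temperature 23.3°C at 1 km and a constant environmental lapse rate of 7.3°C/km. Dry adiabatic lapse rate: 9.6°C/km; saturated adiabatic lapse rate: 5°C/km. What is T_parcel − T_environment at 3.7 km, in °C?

Parcel:
  1000–1500 m, dry: Δz = 0.5 km ⇒ ΔT = -4.8°C; T = 18.5°C
  1500–3700 m, saturated: Δz = 2.2 km ⇒ ΔT = -11°C; T = 7.5°C
Environment:
  1000–3700 m, environment: Δz = 2.7 km ⇒ ΔT = -19.71°C; T = 3.59°C
T_parcel − T_env = 7.5 − 3.59 = +3.91°C

+3.91°C (parcel warmer than environment)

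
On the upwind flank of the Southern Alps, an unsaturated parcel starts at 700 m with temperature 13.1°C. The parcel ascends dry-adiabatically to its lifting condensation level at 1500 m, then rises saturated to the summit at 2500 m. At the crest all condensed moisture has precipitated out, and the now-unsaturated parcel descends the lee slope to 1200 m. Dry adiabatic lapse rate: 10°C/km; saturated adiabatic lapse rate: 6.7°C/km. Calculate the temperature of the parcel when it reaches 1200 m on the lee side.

From 700 m to 1500 m (dry): cools by 10 × 0.8 = 8°C, giving 5.1°C.
From 1500 m to 2500 m (saturated): cools by 6.7 × 1 = 6.7°C, giving -1.6°C.
From 2500 m to 1200 m (dry descent): warms by 10 × 1.3 = 13°C, giving 11.4°C.

11.4°C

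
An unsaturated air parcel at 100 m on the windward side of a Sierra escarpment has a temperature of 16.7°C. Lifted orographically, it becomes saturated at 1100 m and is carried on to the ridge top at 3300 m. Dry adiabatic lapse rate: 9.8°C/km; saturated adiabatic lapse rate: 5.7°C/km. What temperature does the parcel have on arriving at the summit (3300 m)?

100 → 1100 m (dry, 9.8°C/km): ΔT = -9.8 × 1 = -9.8°C → T = 6.9°C
1100 → 3300 m (saturated, 5.7°C/km): ΔT = -5.7 × 2.2 = -12.54°C → T = -5.64°C

-5.64°C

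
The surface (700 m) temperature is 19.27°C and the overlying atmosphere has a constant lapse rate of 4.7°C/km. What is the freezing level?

4800 m

Height above start = (19.27 − 0) / 4.7 = 4.1 km
Altitude = 700 m + 4100 m = 4800 m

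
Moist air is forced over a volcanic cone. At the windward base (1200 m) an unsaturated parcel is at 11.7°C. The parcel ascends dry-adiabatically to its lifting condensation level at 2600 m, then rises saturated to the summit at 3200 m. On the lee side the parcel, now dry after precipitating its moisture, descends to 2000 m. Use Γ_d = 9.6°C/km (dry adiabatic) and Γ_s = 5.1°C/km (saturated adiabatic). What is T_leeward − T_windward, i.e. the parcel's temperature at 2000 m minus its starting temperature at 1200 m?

From 1200 m to 2600 m (dry): cools by 9.6 × 1.4 = 13.44°C, giving -1.74°C.
From 2600 m to 3200 m (saturated): cools by 5.1 × 0.6 = 3.06°C, giving -4.8°C.
From 3200 m to 2000 m (dry descent): warms by 9.6 × 1.2 = 11.52°C, giving 6.72°C.
Net change vs windward start: 6.72 − 11.7 = -4.98°C

-4.98°C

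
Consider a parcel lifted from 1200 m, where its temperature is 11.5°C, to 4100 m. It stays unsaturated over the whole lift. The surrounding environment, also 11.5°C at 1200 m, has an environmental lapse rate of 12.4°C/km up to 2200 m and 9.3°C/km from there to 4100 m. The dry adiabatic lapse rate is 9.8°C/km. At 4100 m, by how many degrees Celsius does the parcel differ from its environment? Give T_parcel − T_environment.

+1.65°C (parcel warmer than environment)

Parcel:
  From 1200 m to 4100 m (dry): cools by 9.8 × 2.9 = 28.42°C, giving -16.92°C.
Environment:
  From 1200 m to 2200 m (environment, lower layer): cools by 12.4 × 1 = 12.4°C, giving -0.9°C.
  From 2200 m to 4100 m (environment, upper layer): cools by 9.3 × 1.9 = 17.67°C, giving -18.57°C.
T_parcel − T_env = -16.92 − (-18.57) = +1.65°C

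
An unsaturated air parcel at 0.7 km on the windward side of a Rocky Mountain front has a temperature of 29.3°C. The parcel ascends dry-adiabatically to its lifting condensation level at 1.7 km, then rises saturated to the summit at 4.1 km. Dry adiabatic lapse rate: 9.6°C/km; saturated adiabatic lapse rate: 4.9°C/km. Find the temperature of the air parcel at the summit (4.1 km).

700–1700 m, dry: Δz = 1 km ⇒ ΔT = -9.6°C; T = 19.7°C
1700–4100 m, saturated: Δz = 2.4 km ⇒ ΔT = -11.76°C; T = 7.94°C

7.94°C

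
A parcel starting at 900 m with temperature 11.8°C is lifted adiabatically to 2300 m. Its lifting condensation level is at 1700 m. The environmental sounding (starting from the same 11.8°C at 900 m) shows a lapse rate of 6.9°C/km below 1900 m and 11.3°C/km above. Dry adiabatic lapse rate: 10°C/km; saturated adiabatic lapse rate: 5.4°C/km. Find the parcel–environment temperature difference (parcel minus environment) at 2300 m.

+0.18°C (parcel warmer than environment)

Parcel:
  From 900 m to 1700 m (dry): cools by 10 × 0.8 = 8°C, giving 3.8°C.
  From 1700 m to 2300 m (saturated): cools by 5.4 × 0.6 = 3.24°C, giving 0.56°C.
Environment:
  From 900 m to 1900 m (environment, lower layer): cools by 6.9 × 1 = 6.9°C, giving 4.9°C.
  From 1900 m to 2300 m (environment, upper layer): cools by 11.3 × 0.4 = 4.52°C, giving 0.38°C.
T_parcel − T_env = 0.56 − 0.38 = +0.18°C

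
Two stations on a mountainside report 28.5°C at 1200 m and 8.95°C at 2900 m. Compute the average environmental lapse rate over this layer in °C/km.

Γ = −ΔT/Δz = (28.5 − 8.95) / (2900 − 1200) m
  = 19.55°C / 1.7 km = 11.5°C/km

11.5°C/km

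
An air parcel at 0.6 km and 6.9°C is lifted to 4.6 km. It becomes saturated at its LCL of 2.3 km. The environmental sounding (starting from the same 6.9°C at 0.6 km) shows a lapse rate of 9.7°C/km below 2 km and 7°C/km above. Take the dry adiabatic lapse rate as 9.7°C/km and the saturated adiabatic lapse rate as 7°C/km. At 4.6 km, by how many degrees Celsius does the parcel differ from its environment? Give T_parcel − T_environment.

Parcel:
  600–2300 m, dry: Δz = 1.7 km ⇒ ΔT = -16.49°C; T = -9.59°C
  2300–4600 m, saturated: Δz = 2.3 km ⇒ ΔT = -16.1°C; T = -25.69°C
Environment:
  600–2000 m, environment, lower layer: Δz = 1.4 km ⇒ ΔT = -13.58°C; T = -6.68°C
  2000–4600 m, environment, upper layer: Δz = 2.6 km ⇒ ΔT = -18.2°C; T = -24.88°C
T_parcel − T_env = -25.69 − (-24.88) = -0.81°C

-0.81°C (parcel cooler than environment)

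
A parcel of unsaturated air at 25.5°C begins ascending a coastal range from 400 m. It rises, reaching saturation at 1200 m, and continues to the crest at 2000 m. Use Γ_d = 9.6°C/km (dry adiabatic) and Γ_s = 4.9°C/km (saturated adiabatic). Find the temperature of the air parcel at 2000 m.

13.9°C

Dry to 1200 m: -9.6 × 0.8 km = -7.68°C, so T = 17.82°C.
Saturated to 2000 m: -4.9 × 0.8 km = -3.92°C, so T = 13.9°C.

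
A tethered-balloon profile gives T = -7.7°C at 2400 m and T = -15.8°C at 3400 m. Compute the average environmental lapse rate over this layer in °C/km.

8.1°C/km

Γ = −ΔT/Δz = (-7.7 − (-15.8)) / (3400 − 2400) m
  = 8.1°C / 1 km = 8.1°C/km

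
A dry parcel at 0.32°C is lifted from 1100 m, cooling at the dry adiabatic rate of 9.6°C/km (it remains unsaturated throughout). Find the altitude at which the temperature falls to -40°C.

Height above start = (0.32 − (-40)) / 9.6 = 4.2 km
Altitude = 1100 m + 4200 m = 5300 m

5300 m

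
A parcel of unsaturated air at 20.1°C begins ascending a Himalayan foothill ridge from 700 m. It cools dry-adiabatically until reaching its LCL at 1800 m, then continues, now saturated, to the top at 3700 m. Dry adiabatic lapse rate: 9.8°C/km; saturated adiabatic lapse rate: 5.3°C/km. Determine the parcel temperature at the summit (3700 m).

From 700 m to 1800 m (dry): cools by 9.8 × 1.1 = 10.78°C, giving 9.32°C.
From 1800 m to 3700 m (saturated): cools by 5.3 × 1.9 = 10.07°C, giving -0.75°C.

-0.75°C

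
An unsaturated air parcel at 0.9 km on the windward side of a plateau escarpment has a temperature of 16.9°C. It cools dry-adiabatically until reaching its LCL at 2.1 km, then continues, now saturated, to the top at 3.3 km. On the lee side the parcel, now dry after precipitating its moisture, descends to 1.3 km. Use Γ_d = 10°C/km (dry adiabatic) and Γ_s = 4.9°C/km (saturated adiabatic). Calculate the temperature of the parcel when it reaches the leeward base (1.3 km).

Dry to 2100 m: -10 × 1.2 km = -12°C, so T = 4.9°C.
Saturated to 3300 m: -4.9 × 1.2 km = -5.88°C, so T = -0.98°C.
Dry descent to 1300 m: +10 × 2 km = +20°C, so T = 19.02°C.

19.02°C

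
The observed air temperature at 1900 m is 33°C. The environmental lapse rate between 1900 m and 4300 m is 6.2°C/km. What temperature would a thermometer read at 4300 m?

18.12°C

Environmental to 4300 m: -6.2 × 2.4 km = -14.88°C, so T = 18.12°C.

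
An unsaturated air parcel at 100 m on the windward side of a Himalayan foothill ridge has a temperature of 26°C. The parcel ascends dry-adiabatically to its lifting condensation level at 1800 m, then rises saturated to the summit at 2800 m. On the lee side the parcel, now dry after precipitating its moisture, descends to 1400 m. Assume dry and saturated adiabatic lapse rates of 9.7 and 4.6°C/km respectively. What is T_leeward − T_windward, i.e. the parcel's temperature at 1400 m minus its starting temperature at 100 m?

From 100 m to 1800 m (dry): cools by 9.7 × 1.7 = 16.49°C, giving 9.51°C.
From 1800 m to 2800 m (saturated): cools by 4.6 × 1 = 4.6°C, giving 4.91°C.
From 2800 m to 1400 m (dry descent): warms by 9.7 × 1.4 = 13.58°C, giving 18.49°C.
Net change vs windward start: 18.49 − 26 = -7.51°C

-7.51°C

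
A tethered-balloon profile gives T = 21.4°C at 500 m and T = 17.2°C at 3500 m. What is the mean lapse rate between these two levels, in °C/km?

Γ = −ΔT/Δz = (21.4 − 17.2) / (3500 − 500) m
  = 4.2°C / 3 km = 1.4°C/km

1.4°C/km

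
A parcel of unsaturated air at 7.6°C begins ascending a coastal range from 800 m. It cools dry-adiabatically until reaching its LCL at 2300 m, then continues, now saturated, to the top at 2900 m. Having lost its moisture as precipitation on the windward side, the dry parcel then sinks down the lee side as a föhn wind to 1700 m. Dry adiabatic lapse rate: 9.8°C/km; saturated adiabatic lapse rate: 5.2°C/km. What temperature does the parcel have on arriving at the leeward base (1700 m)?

1.54°C

Dry to 2300 m: -9.8 × 1.5 km = -14.7°C, so T = -7.1°C.
Saturated to 2900 m: -5.2 × 0.6 km = -3.12°C, so T = -10.22°C.
Dry descent to 1700 m: +9.8 × 1.2 km = +11.76°C, so T = 1.54°C.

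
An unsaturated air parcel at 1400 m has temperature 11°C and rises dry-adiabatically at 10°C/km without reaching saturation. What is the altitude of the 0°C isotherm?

2500 m

Height above start = (11 − 0) / 10 = 1.1 km
Altitude = 1400 m + 1100 m = 2500 m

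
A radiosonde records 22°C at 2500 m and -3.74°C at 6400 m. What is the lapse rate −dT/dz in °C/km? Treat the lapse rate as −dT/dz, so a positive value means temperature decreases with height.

6.6°C/km

Γ = −ΔT/Δz = (22 − (-3.74)) / (6400 − 2500) m
  = 25.74°C / 3.9 km = 6.6°C/km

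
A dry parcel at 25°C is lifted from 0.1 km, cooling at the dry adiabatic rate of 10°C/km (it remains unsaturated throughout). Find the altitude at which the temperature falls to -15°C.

4.1 km

Height above start = (25 − (-15)) / 10 = 4 km
Altitude = 100 m + 4000 m = 4100 m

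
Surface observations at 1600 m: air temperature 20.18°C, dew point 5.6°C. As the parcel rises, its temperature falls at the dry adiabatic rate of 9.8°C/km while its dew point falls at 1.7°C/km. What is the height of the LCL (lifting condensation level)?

3400 m

T and T_d converge at 9.8 − 1.7 = 8.1°C per km
Height above start = (20.18 − 5.6) / 8.1 = 1.8 km
LCL altitude = 1600 m + 1800 m = 3400 m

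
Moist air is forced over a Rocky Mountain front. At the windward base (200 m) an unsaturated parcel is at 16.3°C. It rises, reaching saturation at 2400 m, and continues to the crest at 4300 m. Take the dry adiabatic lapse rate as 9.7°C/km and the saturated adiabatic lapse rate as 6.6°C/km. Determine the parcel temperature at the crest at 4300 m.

-17.58°C

200 → 2400 m (dry, 9.7°C/km): ΔT = -9.7 × 2.2 = -21.34°C → T = -5.04°C
2400 → 4300 m (saturated, 6.6°C/km): ΔT = -6.6 × 1.9 = -12.54°C → T = -17.58°C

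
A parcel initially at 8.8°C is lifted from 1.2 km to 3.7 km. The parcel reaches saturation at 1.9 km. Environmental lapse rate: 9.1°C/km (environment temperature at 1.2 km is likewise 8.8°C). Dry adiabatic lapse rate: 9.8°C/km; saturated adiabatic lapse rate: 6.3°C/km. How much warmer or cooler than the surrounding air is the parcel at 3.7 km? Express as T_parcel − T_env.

Parcel:
  Dry to 1900 m: -9.8 × 0.7 km = -6.86°C, so T = 1.94°C.
  Saturated to 3700 m: -6.3 × 1.8 km = -11.34°C, so T = -9.4°C.
Environment:
  Environment to 3700 m: -9.1 × 2.5 km = -22.75°C, so T = -13.95°C.
T_parcel − T_env = -9.4 − (-13.95) = +4.55°C

+4.55°C (parcel warmer than environment)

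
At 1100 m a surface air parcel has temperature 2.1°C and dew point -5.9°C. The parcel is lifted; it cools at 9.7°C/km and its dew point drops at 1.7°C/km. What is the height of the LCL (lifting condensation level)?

2100 m

T and T_d converge at 9.7 − 1.7 = 8°C per km
Height above start = (2.1 − (-5.9)) / 8 = 1 km
LCL altitude = 1100 m + 1000 m = 2100 m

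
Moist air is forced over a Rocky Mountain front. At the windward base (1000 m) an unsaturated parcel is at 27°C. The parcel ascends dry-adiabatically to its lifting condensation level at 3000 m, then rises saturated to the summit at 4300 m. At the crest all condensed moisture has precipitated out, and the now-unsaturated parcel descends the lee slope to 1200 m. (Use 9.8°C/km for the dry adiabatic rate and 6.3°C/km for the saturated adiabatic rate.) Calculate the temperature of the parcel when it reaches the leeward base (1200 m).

Dry to 3000 m: -9.8 × 2 km = -19.6°C, so T = 7.4°C.
Saturated to 4300 m: -6.3 × 1.3 km = -8.19°C, so T = -0.79°C.
Dry descent to 1200 m: +9.8 × 3.1 km = +30.38°C, so T = 29.59°C.

29.59°C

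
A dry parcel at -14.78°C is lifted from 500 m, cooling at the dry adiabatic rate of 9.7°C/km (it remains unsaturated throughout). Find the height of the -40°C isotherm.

3100 m

Height above start = (-14.78 − (-40)) / 9.7 = 2.6 km
Altitude = 500 m + 2600 m = 3100 m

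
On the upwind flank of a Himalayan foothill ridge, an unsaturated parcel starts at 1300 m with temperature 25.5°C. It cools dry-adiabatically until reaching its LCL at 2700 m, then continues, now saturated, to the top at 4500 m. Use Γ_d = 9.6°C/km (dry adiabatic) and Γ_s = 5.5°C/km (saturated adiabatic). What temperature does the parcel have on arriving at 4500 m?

Dry to 2700 m: -9.6 × 1.4 km = -13.44°C, so T = 12.06°C.
Saturated to 4500 m: -5.5 × 1.8 km = -9.9°C, so T = 2.16°C.

2.16°C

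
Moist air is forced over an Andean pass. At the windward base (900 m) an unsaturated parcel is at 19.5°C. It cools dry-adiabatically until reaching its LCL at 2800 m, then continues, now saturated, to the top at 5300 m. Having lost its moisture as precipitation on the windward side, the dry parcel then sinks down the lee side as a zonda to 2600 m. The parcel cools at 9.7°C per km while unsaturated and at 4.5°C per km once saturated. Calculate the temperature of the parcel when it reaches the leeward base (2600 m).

900 → 2800 m (dry, 9.7°C/km): ΔT = -9.7 × 1.9 = -18.43°C → T = 1.07°C
2800 → 5300 m (saturated, 4.5°C/km): ΔT = -4.5 × 2.5 = -11.25°C → T = -10.18°C
5300 → 2600 m (dry descent, 9.7°C/km): ΔT = +9.7 × 2.7 = +26.19°C → T = 16.01°C

16.01°C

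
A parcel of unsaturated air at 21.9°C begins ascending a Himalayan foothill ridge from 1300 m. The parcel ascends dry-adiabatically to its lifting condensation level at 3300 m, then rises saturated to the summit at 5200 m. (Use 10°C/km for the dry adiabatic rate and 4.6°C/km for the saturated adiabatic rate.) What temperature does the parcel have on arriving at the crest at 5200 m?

-6.84°C

1300–3300 m, dry: Δz = 2 km ⇒ ΔT = -20°C; T = 1.9°C
3300–5200 m, saturated: Δz = 1.9 km ⇒ ΔT = -8.74°C; T = -6.84°C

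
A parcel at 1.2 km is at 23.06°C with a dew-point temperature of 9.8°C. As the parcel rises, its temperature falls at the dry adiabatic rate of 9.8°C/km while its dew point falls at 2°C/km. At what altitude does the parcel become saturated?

T and T_d converge at 9.8 − 2 = 7.8°C per km
Height above start = (23.06 − 9.8) / 7.8 = 1.7 km
LCL altitude = 1200 m + 1700 m = 2900 m

2.9 km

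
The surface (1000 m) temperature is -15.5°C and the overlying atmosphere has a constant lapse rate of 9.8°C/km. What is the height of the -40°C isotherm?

Height above start = (-15.5 − (-40)) / 9.8 = 2.5 km
Altitude = 1000 m + 2500 m = 3500 m

3500 m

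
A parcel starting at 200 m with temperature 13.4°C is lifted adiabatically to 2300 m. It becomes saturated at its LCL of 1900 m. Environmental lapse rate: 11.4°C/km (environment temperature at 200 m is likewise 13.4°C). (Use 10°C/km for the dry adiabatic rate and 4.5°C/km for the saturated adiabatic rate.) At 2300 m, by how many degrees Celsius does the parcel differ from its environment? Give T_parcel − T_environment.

Parcel:
  Dry to 1900 m: -10 × 1.7 km = -17°C, so T = -3.6°C.
  Saturated to 2300 m: -4.5 × 0.4 km = -1.8°C, so T = -5.4°C.
Environment:
  Environment to 2300 m: -11.4 × 2.1 km = -23.94°C, so T = -10.54°C.
T_parcel − T_env = -5.4 − (-10.54) = +5.14°C

+5.14°C (parcel warmer than environment)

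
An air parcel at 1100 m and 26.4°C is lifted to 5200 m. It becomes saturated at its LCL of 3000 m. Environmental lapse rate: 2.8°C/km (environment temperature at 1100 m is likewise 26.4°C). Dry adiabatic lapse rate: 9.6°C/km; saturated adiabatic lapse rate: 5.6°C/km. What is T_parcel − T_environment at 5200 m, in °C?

Parcel:
  1100 → 3000 m (dry, 9.6°C/km): ΔT = -9.6 × 1.9 = -18.24°C → T = 8.16°C
  3000 → 5200 m (saturated, 5.6°C/km): ΔT = -5.6 × 2.2 = -12.32°C → T = -4.16°C
Environment:
  1100 → 5200 m (environment, 2.8°C/km): ΔT = -2.8 × 4.1 = -11.48°C → T = 14.92°C
T_parcel − T_env = -4.16 − 14.92 = -19.08°C

-19.08°C (parcel cooler than environment)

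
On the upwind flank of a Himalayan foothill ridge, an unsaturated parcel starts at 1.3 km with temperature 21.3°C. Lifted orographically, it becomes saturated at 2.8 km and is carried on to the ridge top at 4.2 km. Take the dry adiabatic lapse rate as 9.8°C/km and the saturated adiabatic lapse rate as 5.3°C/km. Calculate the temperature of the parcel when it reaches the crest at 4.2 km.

-0.82°C

From 1300 m to 2800 m (dry): cools by 9.8 × 1.5 = 14.7°C, giving 6.6°C.
From 2800 m to 4200 m (saturated): cools by 5.3 × 1.4 = 7.42°C, giving -0.82°C.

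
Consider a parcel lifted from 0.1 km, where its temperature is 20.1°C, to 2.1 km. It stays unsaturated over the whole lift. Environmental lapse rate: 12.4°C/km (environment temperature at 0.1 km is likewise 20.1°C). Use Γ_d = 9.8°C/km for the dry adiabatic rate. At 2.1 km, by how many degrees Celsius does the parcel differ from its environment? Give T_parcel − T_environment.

Parcel:
  Dry to 2100 m: -9.8 × 2 km = -19.6°C, so T = 0.5°C.
Environment:
  Environment to 2100 m: -12.4 × 2 km = -24.8°C, so T = -4.7°C.
T_parcel − T_env = 0.5 − (-4.7) = +5.2°C

+5.2°C (parcel warmer than environment)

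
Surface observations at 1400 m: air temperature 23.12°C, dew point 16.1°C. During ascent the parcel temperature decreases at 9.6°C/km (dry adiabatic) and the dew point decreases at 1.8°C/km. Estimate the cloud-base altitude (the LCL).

T and T_d converge at 9.6 − 1.8 = 7.8°C per km
Height above start = (23.12 − 16.1) / 7.8 = 0.9 km
LCL altitude = 1400 m + 900 m = 2300 m

2300 m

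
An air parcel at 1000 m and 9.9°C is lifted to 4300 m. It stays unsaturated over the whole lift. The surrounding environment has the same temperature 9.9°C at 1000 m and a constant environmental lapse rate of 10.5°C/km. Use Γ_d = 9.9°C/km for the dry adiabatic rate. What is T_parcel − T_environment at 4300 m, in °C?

+1.98°C (parcel warmer than environment)

Parcel:
  From 1000 m to 4300 m (dry): cools by 9.9 × 3.3 = 32.67°C, giving -22.77°C.
Environment:
  From 1000 m to 4300 m (environment): cools by 10.5 × 3.3 = 34.65°C, giving -24.75°C.
T_parcel − T_env = -22.77 − (-24.75) = +1.98°C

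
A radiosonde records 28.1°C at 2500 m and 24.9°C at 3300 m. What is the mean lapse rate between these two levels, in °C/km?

4°C/km

Γ = −ΔT/Δz = (28.1 − 24.9) / (3300 − 2500) m
  = 3.2°C / 0.8 km = 4°C/km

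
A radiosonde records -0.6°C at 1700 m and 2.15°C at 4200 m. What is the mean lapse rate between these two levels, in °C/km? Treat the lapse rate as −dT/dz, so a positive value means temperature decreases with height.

Γ = −ΔT/Δz = (-0.6 − 2.15) / (4200 − 1700) m
  = -2.75°C / 2.5 km = -1.1°C/km

-1.1°C/km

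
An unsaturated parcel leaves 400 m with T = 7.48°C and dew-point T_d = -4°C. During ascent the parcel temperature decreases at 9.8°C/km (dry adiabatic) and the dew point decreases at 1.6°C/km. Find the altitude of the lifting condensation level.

T and T_d converge at 9.8 − 1.6 = 8.2°C per km
Height above start = (7.48 − (-4)) / 8.2 = 1.4 km
LCL altitude = 400 m + 1400 m = 1800 m

1800 m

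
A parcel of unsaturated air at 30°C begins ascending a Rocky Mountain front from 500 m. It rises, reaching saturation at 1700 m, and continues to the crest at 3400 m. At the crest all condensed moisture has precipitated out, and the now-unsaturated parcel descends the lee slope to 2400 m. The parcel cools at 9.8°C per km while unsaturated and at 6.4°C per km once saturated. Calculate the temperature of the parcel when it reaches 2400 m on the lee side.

Dry to 1700 m: -9.8 × 1.2 km = -11.76°C, so T = 18.24°C.
Saturated to 3400 m: -6.4 × 1.7 km = -10.88°C, so T = 7.36°C.
Dry descent to 2400 m: +9.8 × 1 km = +9.8°C, so T = 17.16°C.

17.16°C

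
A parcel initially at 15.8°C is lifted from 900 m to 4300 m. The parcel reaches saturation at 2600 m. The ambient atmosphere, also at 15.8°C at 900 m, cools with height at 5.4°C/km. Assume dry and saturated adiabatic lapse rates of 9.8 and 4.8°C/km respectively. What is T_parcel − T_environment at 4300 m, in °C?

-6.46°C (parcel cooler than environment)

Parcel:
  900 → 2600 m (dry, 9.8°C/km): ΔT = -9.8 × 1.7 = -16.66°C → T = -0.86°C
  2600 → 4300 m (saturated, 4.8°C/km): ΔT = -4.8 × 1.7 = -8.16°C → T = -9.02°C
Environment:
  900 → 4300 m (environment, 5.4°C/km): ΔT = -5.4 × 3.4 = -18.36°C → T = -2.56°C
T_parcel − T_env = -9.02 − (-2.56) = -6.46°C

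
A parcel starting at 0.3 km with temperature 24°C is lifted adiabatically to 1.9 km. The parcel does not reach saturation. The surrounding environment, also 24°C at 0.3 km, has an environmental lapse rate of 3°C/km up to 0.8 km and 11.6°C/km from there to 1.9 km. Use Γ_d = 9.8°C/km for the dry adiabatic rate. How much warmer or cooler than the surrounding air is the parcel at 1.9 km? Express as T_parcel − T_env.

Parcel:
  300–1900 m, dry: Δz = 1.6 km ⇒ ΔT = -15.68°C; T = 8.32°C
Environment:
  300–800 m, environment, lower layer: Δz = 0.5 km ⇒ ΔT = -1.5°C; T = 22.5°C
  800–1900 m, environment, upper layer: Δz = 1.1 km ⇒ ΔT = -12.76°C; T = 9.74°C
T_parcel − T_env = 8.32 − 9.74 = -1.42°C

-1.42°C (parcel cooler than environment)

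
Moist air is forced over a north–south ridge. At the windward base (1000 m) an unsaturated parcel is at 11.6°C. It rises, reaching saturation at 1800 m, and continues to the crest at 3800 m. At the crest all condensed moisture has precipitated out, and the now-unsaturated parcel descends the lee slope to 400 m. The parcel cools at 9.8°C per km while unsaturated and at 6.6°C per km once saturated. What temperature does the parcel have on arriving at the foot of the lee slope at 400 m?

Dry to 1800 m: -9.8 × 0.8 km = -7.84°C, so T = 3.76°C.
Saturated to 3800 m: -6.6 × 2 km = -13.2°C, so T = -9.44°C.
Dry descent to 400 m: +9.8 × 3.4 km = +33.32°C, so T = 23.88°C.

23.88°C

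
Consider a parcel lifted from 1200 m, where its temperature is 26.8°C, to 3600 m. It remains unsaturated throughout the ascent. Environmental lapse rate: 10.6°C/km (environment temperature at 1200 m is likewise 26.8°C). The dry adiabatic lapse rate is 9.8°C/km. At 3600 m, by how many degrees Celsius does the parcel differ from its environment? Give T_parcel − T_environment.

+1.92°C (parcel warmer than environment)

Parcel:
  1200–3600 m, dry: Δz = 2.4 km ⇒ ΔT = -23.52°C; T = 3.28°C
Environment:
  1200–3600 m, environment: Δz = 2.4 km ⇒ ΔT = -25.44°C; T = 1.36°C
T_parcel − T_env = 3.28 − 1.36 = +1.92°C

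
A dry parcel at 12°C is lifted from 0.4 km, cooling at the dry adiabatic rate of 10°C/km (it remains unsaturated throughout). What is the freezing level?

1.6 km

Height above start = (12 − 0) / 10 = 1.2 km
Altitude = 400 m + 1200 m = 1600 m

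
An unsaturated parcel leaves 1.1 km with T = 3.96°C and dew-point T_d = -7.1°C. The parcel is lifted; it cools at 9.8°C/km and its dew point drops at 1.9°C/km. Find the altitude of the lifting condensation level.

2.5 km

T and T_d converge at 9.8 − 1.9 = 7.9°C per km
Height above start = (3.96 − (-7.1)) / 7.9 = 1.4 km
LCL altitude = 1100 m + 1400 m = 2500 m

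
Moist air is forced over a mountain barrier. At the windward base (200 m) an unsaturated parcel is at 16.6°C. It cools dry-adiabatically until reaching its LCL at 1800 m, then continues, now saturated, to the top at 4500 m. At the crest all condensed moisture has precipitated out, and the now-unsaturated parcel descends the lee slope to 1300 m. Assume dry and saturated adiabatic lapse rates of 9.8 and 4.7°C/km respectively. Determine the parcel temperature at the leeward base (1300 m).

19.59°C

200 → 1800 m (dry, 9.8°C/km): ΔT = -9.8 × 1.6 = -15.68°C → T = 0.92°C
1800 → 4500 m (saturated, 4.7°C/km): ΔT = -4.7 × 2.7 = -12.69°C → T = -11.77°C
4500 → 1300 m (dry descent, 9.8°C/km): ΔT = +9.8 × 3.2 = +31.36°C → T = 19.59°C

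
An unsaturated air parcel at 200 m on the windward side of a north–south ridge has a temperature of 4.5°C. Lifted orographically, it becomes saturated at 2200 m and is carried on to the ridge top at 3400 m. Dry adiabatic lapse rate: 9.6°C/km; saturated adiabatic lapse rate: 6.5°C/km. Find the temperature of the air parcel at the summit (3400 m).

-22.5°C

200 → 2200 m (dry, 9.6°C/km): ΔT = -9.6 × 2 = -19.2°C → T = -14.7°C
2200 → 3400 m (saturated, 6.5°C/km): ΔT = -6.5 × 1.2 = -7.8°C → T = -22.5°C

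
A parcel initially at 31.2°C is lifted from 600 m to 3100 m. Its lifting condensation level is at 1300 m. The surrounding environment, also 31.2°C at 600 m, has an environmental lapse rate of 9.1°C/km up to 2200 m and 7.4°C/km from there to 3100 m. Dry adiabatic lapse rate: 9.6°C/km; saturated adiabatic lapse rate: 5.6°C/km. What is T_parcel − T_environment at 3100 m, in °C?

Parcel:
  600–1300 m, dry: Δz = 0.7 km ⇒ ΔT = -6.72°C; T = 24.48°C
  1300–3100 m, saturated: Δz = 1.8 km ⇒ ΔT = -10.08°C; T = 14.4°C
Environment:
  600–2200 m, environment, lower layer: Δz = 1.6 km ⇒ ΔT = -14.56°C; T = 16.64°C
  2200–3100 m, environment, upper layer: Δz = 0.9 km ⇒ ΔT = -6.66°C; T = 9.98°C
T_parcel − T_env = 14.4 − 9.98 = +4.42°C

+4.42°C (parcel warmer than environment)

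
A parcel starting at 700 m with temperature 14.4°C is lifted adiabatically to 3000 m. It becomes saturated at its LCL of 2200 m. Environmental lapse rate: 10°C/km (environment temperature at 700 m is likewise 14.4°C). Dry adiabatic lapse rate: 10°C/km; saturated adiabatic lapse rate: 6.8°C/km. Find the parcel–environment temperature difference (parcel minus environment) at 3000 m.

Parcel:
  700–2200 m, dry: Δz = 1.5 km ⇒ ΔT = -15°C; T = -0.6°C
  2200–3000 m, saturated: Δz = 0.8 km ⇒ ΔT = -5.44°C; T = -6.04°C
Environment:
  700–3000 m, environment: Δz = 2.3 km ⇒ ΔT = -23°C; T = -8.6°C
T_parcel − T_env = -6.04 − (-8.6) = +2.56°C

+2.56°C (parcel warmer than environment)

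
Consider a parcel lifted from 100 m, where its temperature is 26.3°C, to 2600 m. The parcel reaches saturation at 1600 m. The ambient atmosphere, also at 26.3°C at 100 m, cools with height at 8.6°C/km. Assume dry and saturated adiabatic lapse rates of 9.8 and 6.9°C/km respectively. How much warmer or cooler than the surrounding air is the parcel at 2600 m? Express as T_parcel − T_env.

-0.1°C (parcel cooler than environment)

Parcel:
  From 100 m to 1600 m (dry): cools by 9.8 × 1.5 = 14.7°C, giving 11.6°C.
  From 1600 m to 2600 m (saturated): cools by 6.9 × 1 = 6.9°C, giving 4.7°C.
Environment:
  From 100 m to 2600 m (environment): cools by 8.6 × 2.5 = 21.5°C, giving 4.8°C.
T_parcel − T_env = 4.7 − 4.8 = -0.1°C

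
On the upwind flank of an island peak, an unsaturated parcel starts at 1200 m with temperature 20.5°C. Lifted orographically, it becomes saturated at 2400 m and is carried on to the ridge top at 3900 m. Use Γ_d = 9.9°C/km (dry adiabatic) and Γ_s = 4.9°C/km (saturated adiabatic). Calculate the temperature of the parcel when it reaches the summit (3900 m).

1.27°C

From 1200 m to 2400 m (dry): cools by 9.9 × 1.2 = 11.88°C, giving 8.62°C.
From 2400 m to 3900 m (saturated): cools by 4.9 × 1.5 = 7.35°C, giving 1.27°C.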